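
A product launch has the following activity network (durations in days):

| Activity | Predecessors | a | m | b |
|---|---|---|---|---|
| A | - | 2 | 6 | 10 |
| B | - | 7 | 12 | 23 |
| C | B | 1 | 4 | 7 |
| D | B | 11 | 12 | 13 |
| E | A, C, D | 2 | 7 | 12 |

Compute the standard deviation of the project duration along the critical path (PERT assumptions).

te_A = (2 + 4·6 + 10)/6 = 36/6 = 6; σ²_A = ((10−2)/6)² = 1.778
te_B = (7 + 4·12 + 23)/6 = 78/6 = 13; σ²_B = ((23−7)/6)² = 7.111
te_C = (1 + 4·4 + 7)/6 = 24/6 = 4; σ²_C = ((7−1)/6)² = 1.000
te_D = (11 + 4·12 + 13)/6 = 72/6 = 12; σ²_D = ((13−11)/6)² = 0.111
te_E = (2 + 4·7 + 12)/6 = 42/6 = 7; σ²_E = ((12−2)/6)² = 2.778

Forward pass:
ES_A = 0; EF_A = 6
ES_B = 0; EF_B = 13
ES_C = 13; EF_C = 13+4 = 17
ES_D = 13; EF_D = 13+12 = 25
ES_E = max(EF_A=6, EF_C=17, EF_D=25) = 25; EF_E = 25+7 = 32
Expected project duration μ = 32 days. Critical path: B → D → E.

Variance along critical path = 7.111 + 0.111 + 2.778 = 10.000
σ = √10.000 = 3.162 days

3.16 days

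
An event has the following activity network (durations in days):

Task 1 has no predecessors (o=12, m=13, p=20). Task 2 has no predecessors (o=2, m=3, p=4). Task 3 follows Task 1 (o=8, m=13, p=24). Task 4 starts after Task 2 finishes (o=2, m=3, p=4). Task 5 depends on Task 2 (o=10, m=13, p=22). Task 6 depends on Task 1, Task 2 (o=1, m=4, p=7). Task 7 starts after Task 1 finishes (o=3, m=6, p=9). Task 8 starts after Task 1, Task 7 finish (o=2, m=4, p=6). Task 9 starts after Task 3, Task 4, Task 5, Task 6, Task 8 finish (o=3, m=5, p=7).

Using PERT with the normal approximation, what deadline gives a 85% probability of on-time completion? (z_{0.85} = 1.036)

te_Task 1 = (12 + 4·13 + 20)/6 = 84/6 = 14; σ²_Task 1 = ((20−12)/6)² = 1.778
te_Task 2 = (2 + 4·3 + 4)/6 = 18/6 = 3; σ²_Task 2 = ((4−2)/6)² = 0.111
te_Task 3 = (8 + 4·13 + 24)/6 = 84/6 = 14; σ²_Task 3 = ((24−8)/6)² = 7.111
te_Task 4 = (2 + 4·3 + 4)/6 = 18/6 = 3; σ²_Task 4 = ((4−2)/6)² = 0.111
te_Task 5 = (10 + 4·13 + 22)/6 = 84/6 = 14; σ²_Task 5 = ((22−10)/6)² = 4.000
te_Task 6 = (1 + 4·4 + 7)/6 = 24/6 = 4; σ²_Task 6 = ((7−1)/6)² = 1.000
te_Task 7 = (3 + 4·6 + 9)/6 = 36/6 = 6; σ²_Task 7 = ((9−3)/6)² = 1.000
te_Task 8 = (2 + 4·4 + 6)/6 = 24/6 = 4; σ²_Task 8 = ((6−2)/6)² = 0.444
te_Task 9 = (3 + 4·5 + 7)/6 = 30/6 = 5; σ²_Task 9 = ((7−3)/6)² = 0.444

Forward pass:
ES_Task 1 = 0; EF_Task 1 = 14
ES_Task 2 = 0; EF_Task 2 = 3
ES_Task 3 = 14; EF_Task 3 = 14+14 = 28
ES_Task 4 = 3; EF_Task 4 = 3+3 = 6
ES_Task 5 = 3; EF_Task 5 = 3+14 = 17
ES_Task 6 = max(EF_Task 1=14, EF_Task 2=3) = 14; EF_Task 6 = 14+4 = 18
ES_Task 7 = 14; EF_Task 7 = 14+6 = 20
ES_Task 8 = max(EF_Task 1=14, EF_Task 7=20) = 20; EF_Task 8 = 20+4 = 24
ES_Task 9 = max(EF_Task 3=28, EF_Task 4=6, EF_Task 5=17, EF_Task 6=18, EF_Task 8=24) = 28; EF_Task 9 = 28+5 = 33
Expected project duration μ = 33 days. Critical path: Task 1 → Task 3 → Task 9.

Variance along critical path = 1.778 + 7.111 + 0.444 = 9.333; σ = 3.055 days.
D = μ + z·σ = 33 + 1.036·3.055 = 36.2 days

36.2 days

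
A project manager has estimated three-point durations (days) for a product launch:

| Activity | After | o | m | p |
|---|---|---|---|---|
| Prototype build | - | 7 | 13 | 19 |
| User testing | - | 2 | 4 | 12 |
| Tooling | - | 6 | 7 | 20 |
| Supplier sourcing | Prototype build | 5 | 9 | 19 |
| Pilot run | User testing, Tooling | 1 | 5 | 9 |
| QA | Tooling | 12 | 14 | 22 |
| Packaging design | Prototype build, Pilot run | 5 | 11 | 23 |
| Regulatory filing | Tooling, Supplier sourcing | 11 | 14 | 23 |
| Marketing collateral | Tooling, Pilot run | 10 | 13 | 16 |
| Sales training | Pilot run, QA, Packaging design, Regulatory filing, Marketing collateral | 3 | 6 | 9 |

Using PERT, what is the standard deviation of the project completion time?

3.80 days

te_Prototype build = (7 + 4·13 + 19)/6 = 78/6 = 13; σ²_Prototype build = ((19−7)/6)² = 4.000
te_User testing = (2 + 4·4 + 12)/6 = 30/6 = 5; σ²_User testing = ((12−2)/6)² = 2.778
te_Tooling = (6 + 4·7 + 20)/6 = 54/6 = 9; σ²_Tooling = ((20−6)/6)² = 5.444
te_Supplier sourcing = (5 + 4·9 + 19)/6 = 60/6 = 10; σ²_Supplier sourcing = ((19−5)/6)² = 5.444
te_Pilot run = (1 + 4·5 + 9)/6 = 30/6 = 5; σ²_Pilot run = ((9−1)/6)² = 1.778
te_QA = (12 + 4·14 + 22)/6 = 90/6 = 15; σ²_QA = ((22−12)/6)² = 2.778
te_Packaging design = (5 + 4·11 + 23)/6 = 72/6 = 12; σ²_Packaging design = ((23−5)/6)² = 9.000
te_Regulatory filing = (11 + 4·14 + 23)/6 = 90/6 = 15; σ²_Regulatory filing = ((23−11)/6)² = 4.000
te_Marketing collateral = (10 + 4·13 + 16)/6 = 78/6 = 13; σ²_Marketing collateral = ((16−10)/6)² = 1.000
te_Sales training = (3 + 4·6 + 9)/6 = 36/6 = 6; σ²_Sales training = ((9−3)/6)² = 1.000

Forward pass:
ES_Prototype build = 0; EF_Prototype build = 13
ES_User testing = 0; EF_User testing = 5
ES_Tooling = 0; EF_Tooling = 9
ES_Supplier sourcing = 13; EF_Supplier sourcing = 13+10 = 23
ES_Pilot run = max(EF_User testing=5, EF_Tooling=9) = 9; EF_Pilot run = 9+5 = 14
ES_QA = 9; EF_QA = 9+15 = 24
ES_Packaging design = max(EF_Prototype build=13, EF_Pilot run=14) = 14; EF_Packaging design = 14+12 = 26
ES_Regulatory filing = max(EF_Tooling=9, EF_Supplier sourcing=23) = 23; EF_Regulatory filing = 23+15 = 38
ES_Marketing collateral = max(EF_Tooling=9, EF_Pilot run=14) = 14; EF_Marketing collateral = 14+13 = 27
ES_Sales training = max(EF_Pilot run=14, EF_QA=24, EF_Packaging design=26, EF_Regulatory filing=38, EF_Marketing collateral=27) = 38; EF_Sales training = 38+6 = 44
Expected project duration μ = 44 days. Critical path: Prototype build → Supplier sourcing → Regulatory filing → Sales training.

Variance along critical path = 4.000 + 5.444 + 4.000 + 1.000 = 14.444
σ = √14.444 = 3.801 days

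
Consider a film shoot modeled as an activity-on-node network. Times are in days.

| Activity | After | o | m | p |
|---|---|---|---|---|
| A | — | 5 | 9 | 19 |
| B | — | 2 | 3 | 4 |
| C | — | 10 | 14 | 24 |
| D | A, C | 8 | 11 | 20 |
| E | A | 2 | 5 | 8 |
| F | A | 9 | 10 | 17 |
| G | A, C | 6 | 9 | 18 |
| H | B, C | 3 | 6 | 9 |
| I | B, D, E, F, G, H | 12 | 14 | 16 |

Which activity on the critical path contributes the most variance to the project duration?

C

te_A = (5 + 4·9 + 19)/6 = 60/6 = 10; σ²_A = ((19−5)/6)² = 5.444
te_B = (2 + 4·3 + 4)/6 = 18/6 = 3; σ²_B = ((4−2)/6)² = 0.111
te_C = (10 + 4·14 + 24)/6 = 90/6 = 15; σ²_C = ((24−10)/6)² = 5.444
te_D = (8 + 4·11 + 20)/6 = 72/6 = 12; σ²_D = ((20−8)/6)² = 4.000
te_E = (2 + 4·5 + 8)/6 = 30/6 = 5; σ²_E = ((8−2)/6)² = 1.000
te_F = (9 + 4·10 + 17)/6 = 66/6 = 11; σ²_F = ((17−9)/6)² = 1.778
te_G = (6 + 4·9 + 18)/6 = 60/6 = 10; σ²_G = ((18−6)/6)² = 4.000
te_H = (3 + 4·6 + 9)/6 = 36/6 = 6; σ²_H = ((9−3)/6)² = 1.000
te_I = (12 + 4·14 + 16)/6 = 84/6 = 14; σ²_I = ((16−12)/6)² = 0.444

Forward pass:
ES_A = 0; EF_A = 10
ES_B = 0; EF_B = 3
ES_C = 0; EF_C = 15
ES_D = max(EF_A=10, EF_C=15) = 15; EF_D = 15+12 = 27
ES_E = 10; EF_E = 10+5 = 15
ES_F = 10; EF_F = 10+11 = 21
ES_G = max(EF_A=10, EF_C=15) = 15; EF_G = 15+10 = 25
ES_H = max(EF_B=3, EF_C=15) = 15; EF_H = 15+6 = 21
ES_I = max(EF_B=3, EF_D=27, EF_E=15, EF_F=21, EF_G=25, EF_H=21) = 27; EF_I = 27+14 = 41
Expected project duration μ = 41 days. Critical path: C → D → I.

Variances on critical path: σ²_C=5.444, σ²_D=4.000, σ²_I=0.444.
Largest is σ²_C = 5.444.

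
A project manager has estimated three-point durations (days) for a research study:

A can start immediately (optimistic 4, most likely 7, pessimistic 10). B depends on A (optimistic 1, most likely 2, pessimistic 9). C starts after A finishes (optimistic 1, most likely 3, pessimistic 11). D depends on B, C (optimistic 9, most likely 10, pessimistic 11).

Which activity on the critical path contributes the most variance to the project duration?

C

te_A = (4 + 4·7 + 10)/6 = 42/6 = 7; σ²_A = ((10−4)/6)² = 1.000
te_B = (1 + 4·2 + 9)/6 = 18/6 = 3; σ²_B = ((9−1)/6)² = 1.778
te_C = (1 + 4·3 + 11)/6 = 24/6 = 4; σ²_C = ((11−1)/6)² = 2.778
te_D = (9 + 4·10 + 11)/6 = 60/6 = 10; σ²_D = ((11−9)/6)² = 0.111

Forward pass:
ES_A = 0; EF_A = 7
ES_B = 7; EF_B = 7+3 = 10
ES_C = 7; EF_C = 7+4 = 11
ES_D = max(EF_B=10, EF_C=11) = 11; EF_D = 11+10 = 21
Expected project duration μ = 21 days. Critical path: A → C → D.

Variances on critical path: σ²_A=1.000, σ²_C=2.778, σ²_D=0.111.
Largest is σ²_C = 2.778.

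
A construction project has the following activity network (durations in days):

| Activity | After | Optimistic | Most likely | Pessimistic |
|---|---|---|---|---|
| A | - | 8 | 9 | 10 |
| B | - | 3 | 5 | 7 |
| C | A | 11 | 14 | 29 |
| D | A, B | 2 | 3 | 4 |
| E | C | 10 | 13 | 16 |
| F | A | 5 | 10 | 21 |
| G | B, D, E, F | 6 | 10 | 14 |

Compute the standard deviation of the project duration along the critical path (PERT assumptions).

te_A = (8 + 4·9 + 10)/6 = 54/6 = 9; σ²_A = ((10−8)/6)² = 0.111
te_B = (3 + 4·5 + 7)/6 = 30/6 = 5; σ²_B = ((7−3)/6)² = 0.444
te_C = (11 + 4·14 + 29)/6 = 96/6 = 16; σ²_C = ((29−11)/6)² = 9.000
te_D = (2 + 4·3 + 4)/6 = 18/6 = 3; σ²_D = ((4−2)/6)² = 0.111
te_E = (10 + 4·13 + 16)/6 = 78/6 = 13; σ²_E = ((16−10)/6)² = 1.000
te_F = (5 + 4·10 + 21)/6 = 66/6 = 11; σ²_F = ((21−5)/6)² = 7.111
te_G = (6 + 4·10 + 14)/6 = 60/6 = 10; σ²_G = ((14−6)/6)² = 1.778

Forward pass:
ES_A = 0; EF_A = 9
ES_B = 0; EF_B = 5
ES_C = 9; EF_C = 9+16 = 25
ES_D = max(EF_A=9, EF_B=5) = 9; EF_D = 9+3 = 12
ES_E = 25; EF_E = 25+13 = 38
ES_F = 9; EF_F = 9+11 = 20
ES_G = max(EF_B=5, EF_D=12, EF_E=38, EF_F=20) = 38; EF_G = 38+10 = 48
Expected project duration μ = 48 days. Critical path: A → C → E → G.

Variance along critical path = 0.111 + 9.000 + 1.000 + 1.778 = 11.889
σ = √11.889 = 3.448 days

3.45 days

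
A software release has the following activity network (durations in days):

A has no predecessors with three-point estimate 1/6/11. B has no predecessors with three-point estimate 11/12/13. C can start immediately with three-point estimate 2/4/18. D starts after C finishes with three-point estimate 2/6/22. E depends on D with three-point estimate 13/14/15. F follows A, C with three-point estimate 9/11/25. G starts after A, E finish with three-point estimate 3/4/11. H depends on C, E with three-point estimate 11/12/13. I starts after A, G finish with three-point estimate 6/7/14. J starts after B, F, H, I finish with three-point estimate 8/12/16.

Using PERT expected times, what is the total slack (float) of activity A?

22 days

te_A = (1 + 4·6 + 11)/6 = 36/6 = 6
te_B = (11 + 4·12 + 13)/6 = 72/6 = 12
te_C = (2 + 4·4 + 18)/6 = 36/6 = 6
te_D = (2 + 4·6 + 22)/6 = 48/6 = 8
te_E = (13 + 4·14 + 15)/6 = 84/6 = 14
te_F = (9 + 4·11 + 25)/6 = 78/6 = 13
te_G = (3 + 4·4 + 11)/6 = 30/6 = 5
te_H = (11 + 4·12 + 13)/6 = 72/6 = 12
te_I = (6 + 4·7 + 14)/6 = 48/6 = 8
te_J = (8 + 4·12 + 16)/6 = 72/6 = 12

Forward pass:
ES_A = 0; EF_A = 6
ES_B = 0; EF_B = 12
ES_C = 0; EF_C = 6
ES_D = 6; EF_D = 6+8 = 14
ES_E = 14; EF_E = 14+14 = 28
ES_F = max(EF_A=6, EF_C=6) = 6; EF_F = 6+13 = 19
ES_G = max(EF_A=6, EF_E=28) = 28; EF_G = 28+5 = 33
ES_H = max(EF_C=6, EF_E=28) = 28; EF_H = 28+12 = 40
ES_I = max(EF_A=6, EF_G=33) = 33; EF_I = 33+8 = 41
ES_J = max(EF_B=12, EF_F=19, EF_H=40, EF_I=41) = 41; EF_J = 41+12 = 53
Expected project duration μ = 53 days. Critical path: C → D → E → G → I → J.

Backward pass:
LF_J = 53; LS_J = 53−12 = 41
LF_I = LS_J = 41; LS_I = 41−8 = 33
LF_H = LS_J = 41; LS_H = 41−12 = 29
LF_G = LS_I = 33; LS_G = 33−5 = 28
LF_F = LS_J = 41; LS_F = 41−13 = 28
LF_E = min(LS_G=28, LS_H=29) = 28; LS_E = 28−14 = 14
LF_D = LS_E = 14; LS_D = 14−8 = 6
LF_C = min(LS_D=6, LS_F=28, LS_H=29) = 6; LS_C = 6−6 = 0
LF_B = LS_J = 41; LS_B = 41−12 = 29
LF_A = min(LS_F=28, LS_G=28, LS_I=33) = 28; LS_A = 28−6 = 22
Slack_A = LS_A − ES_A = 22 − 0 = 22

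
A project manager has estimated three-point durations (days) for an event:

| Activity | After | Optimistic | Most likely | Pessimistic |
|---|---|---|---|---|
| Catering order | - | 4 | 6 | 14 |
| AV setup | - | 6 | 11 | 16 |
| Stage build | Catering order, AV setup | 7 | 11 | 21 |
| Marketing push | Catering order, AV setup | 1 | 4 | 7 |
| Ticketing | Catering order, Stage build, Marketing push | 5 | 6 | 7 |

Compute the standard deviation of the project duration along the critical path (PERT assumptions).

2.89 days

te_Catering order = (4 + 4·6 + 14)/6 = 42/6 = 7; σ²_Catering order = ((14−4)/6)² = 2.778
te_AV setup = (6 + 4·11 + 16)/6 = 66/6 = 11; σ²_AV setup = ((16−6)/6)² = 2.778
te_Stage build = (7 + 4·11 + 21)/6 = 72/6 = 12; σ²_Stage build = ((21−7)/6)² = 5.444
te_Marketing push = (1 + 4·4 + 7)/6 = 24/6 = 4; σ²_Marketing push = ((7−1)/6)² = 1.000
te_Ticketing = (5 + 4·6 + 7)/6 = 36/6 = 6; σ²_Ticketing = ((7−5)/6)² = 0.111

Forward pass:
ES_Catering order = 0; EF_Catering order = 7
ES_AV setup = 0; EF_AV setup = 11
ES_Stage build = max(EF_Catering order=7, EF_AV setup=11) = 11; EF_Stage build = 11+12 = 23
ES_Marketing push = max(EF_Catering order=7, EF_AV setup=11) = 11; EF_Marketing push = 11+4 = 15
ES_Ticketing = max(EF_Catering order=7, EF_Stage build=23, EF_Marketing push=15) = 23; EF_Ticketing = 23+6 = 29
Expected project duration μ = 29 days. Critical path: AV setup → Stage build → Ticketing.

Variance along critical path = 2.778 + 5.444 + 0.111 = 8.333
σ = √8.333 = 2.887 days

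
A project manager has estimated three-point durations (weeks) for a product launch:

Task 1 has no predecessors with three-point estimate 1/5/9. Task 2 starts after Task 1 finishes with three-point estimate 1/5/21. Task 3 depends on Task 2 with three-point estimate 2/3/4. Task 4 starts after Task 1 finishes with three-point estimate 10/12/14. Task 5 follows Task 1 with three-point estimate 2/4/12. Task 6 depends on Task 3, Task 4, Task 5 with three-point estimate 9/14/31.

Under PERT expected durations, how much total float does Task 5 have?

7 weeks

te_Task 1 = (1 + 4·5 + 9)/6 = 30/6 = 5
te_Task 2 = (1 + 4·5 + 21)/6 = 42/6 = 7
te_Task 3 = (2 + 4·3 + 4)/6 = 18/6 = 3
te_Task 4 = (10 + 4·12 + 14)/6 = 72/6 = 12
te_Task 5 = (2 + 4·4 + 12)/6 = 30/6 = 5
te_Task 6 = (9 + 4·14 + 31)/6 = 96/6 = 16

Forward pass:
ES_Task 1 = 0; EF_Task 1 = 5
ES_Task 2 = 5; EF_Task 2 = 5+7 = 12
ES_Task 3 = 12; EF_Task 3 = 12+3 = 15
ES_Task 4 = 5; EF_Task 4 = 5+12 = 17
ES_Task 5 = 5; EF_Task 5 = 5+5 = 10
ES_Task 6 = max(EF_Task 3=15, EF_Task 4=17, EF_Task 5=10) = 17; EF_Task 6 = 17+16 = 33
Expected project duration μ = 33 weeks. Critical path: Task 1 → Task 4 → Task 6.

Backward pass:
LF_Task 6 = 33; LS_Task 6 = 33−16 = 17
LF_Task 5 = LS_Task 6 = 17; LS_Task 5 = 17−5 = 12
LF_Task 4 = LS_Task 6 = 17; LS_Task 4 = 17−12 = 5
LF_Task 3 = LS_Task 6 = 17; LS_Task 3 = 17−3 = 14
LF_Task 2 = LS_Task 3 = 14; LS_Task 2 = 14−7 = 7
LF_Task 1 = min(LS_Task 2=7, LS_Task 4=5, LS_Task 5=12) = 5; LS_Task 1 = 5−5 = 0
Slack_Task 5 = LS_Task 5 − ES_Task 5 = 12 − 5 = 7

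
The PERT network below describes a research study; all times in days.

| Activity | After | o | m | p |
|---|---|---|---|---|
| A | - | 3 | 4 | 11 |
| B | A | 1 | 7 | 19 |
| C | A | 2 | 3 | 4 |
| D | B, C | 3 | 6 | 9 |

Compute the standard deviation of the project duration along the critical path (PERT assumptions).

3.43 days

te_A = (3 + 4·4 + 11)/6 = 30/6 = 5; σ²_A = ((11−3)/6)² = 1.778
te_B = (1 + 4·7 + 19)/6 = 48/6 = 8; σ²_B = ((19−1)/6)² = 9.000
te_C = (2 + 4·3 + 4)/6 = 18/6 = 3; σ²_C = ((4−2)/6)² = 0.111
te_D = (3 + 4·6 + 9)/6 = 36/6 = 6; σ²_D = ((9−3)/6)² = 1.000

Forward pass:
ES_A = 0; EF_A = 5
ES_B = 5; EF_B = 5+8 = 13
ES_C = 5; EF_C = 5+3 = 8
ES_D = max(EF_B=13, EF_C=8) = 13; EF_D = 13+6 = 19
Expected project duration μ = 19 days. Critical path: A → B → D.

Variance along critical path = 1.778 + 9.000 + 1.000 = 11.778
σ = √11.778 = 3.432 days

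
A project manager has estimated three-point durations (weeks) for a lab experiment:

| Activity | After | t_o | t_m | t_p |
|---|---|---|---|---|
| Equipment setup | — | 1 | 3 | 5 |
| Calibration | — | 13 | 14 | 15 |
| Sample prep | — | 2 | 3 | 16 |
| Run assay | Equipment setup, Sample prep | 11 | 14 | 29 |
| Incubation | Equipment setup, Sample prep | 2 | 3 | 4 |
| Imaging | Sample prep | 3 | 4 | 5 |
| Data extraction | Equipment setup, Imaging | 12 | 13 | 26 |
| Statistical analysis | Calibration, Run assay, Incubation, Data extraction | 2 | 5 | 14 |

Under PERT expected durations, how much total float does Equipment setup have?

5 weeks

te_Equipment setup = (1 + 4·3 + 5)/6 = 18/6 = 3
te_Calibration = (13 + 4·14 + 15)/6 = 84/6 = 14
te_Sample prep = (2 + 4·3 + 16)/6 = 30/6 = 5
te_Run assay = (11 + 4·14 + 29)/6 = 96/6 = 16
te_Incubation = (2 + 4·3 + 4)/6 = 18/6 = 3
te_Imaging = (3 + 4·4 + 5)/6 = 24/6 = 4
te_Data extraction = (12 + 4·13 + 26)/6 = 90/6 = 15
te_Statistical analysis = (2 + 4·5 + 14)/6 = 36/6 = 6

Forward pass:
ES_Equipment setup = 0; EF_Equipment setup = 3
ES_Calibration = 0; EF_Calibration = 14
ES_Sample prep = 0; EF_Sample prep = 5
ES_Run assay = max(EF_Equipment setup=3, EF_Sample prep=5) = 5; EF_Run assay = 5+16 = 21
ES_Incubation = max(EF_Equipment setup=3, EF_Sample prep=5) = 5; EF_Incubation = 5+3 = 8
ES_Imaging = 5; EF_Imaging = 5+4 = 9
ES_Data extraction = max(EF_Equipment setup=3, EF_Imaging=9) = 9; EF_Data extraction = 9+15 = 24
ES_Statistical analysis = max(EF_Calibration=14, EF_Run assay=21, EF_Incubation=8, EF_Data extraction=24) = 24; EF_Statistical analysis = 24+6 = 30
Expected project duration μ = 30 weeks. Critical path: Sample prep → Imaging → Data extraction → Statistical analysis.

Backward pass:
LF_Statistical analysis = 30; LS_Statistical analysis = 30−6 = 24
LF_Data extraction = LS_Statistical analysis = 24; LS_Data extraction = 24−15 = 9
LF_Imaging = LS_Data extraction = 9; LS_Imaging = 9−4 = 5
LF_Incubation = LS_Statistical analysis = 24; LS_Incubation = 24−3 = 21
LF_Run assay = LS_Statistical analysis = 24; LS_Run assay = 24−16 = 8
LF_Sample prep = min(LS_Run assay=8, LS_Incubation=21, LS_Imaging=5) = 5; LS_Sample prep = 5−5 = 0
LF_Calibration = LS_Statistical analysis = 24; LS_Calibration = 24−14 = 10
LF_Equipment setup = min(LS_Run assay=8, LS_Incubation=21, LS_Data extraction=9) = 8; LS_Equipment setup = 8−3 = 5
Slack_Equipment setup = LS_Equipment setup − ES_Equipment setup = 5 − 0 = 5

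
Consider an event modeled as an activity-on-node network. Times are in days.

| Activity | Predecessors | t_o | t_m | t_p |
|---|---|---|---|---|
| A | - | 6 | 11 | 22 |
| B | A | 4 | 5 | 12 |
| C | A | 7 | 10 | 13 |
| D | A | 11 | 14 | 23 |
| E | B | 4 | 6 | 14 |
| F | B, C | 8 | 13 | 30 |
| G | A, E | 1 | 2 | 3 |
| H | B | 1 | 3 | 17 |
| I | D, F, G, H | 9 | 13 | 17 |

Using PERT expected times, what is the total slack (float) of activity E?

te_A = (6 + 4·11 + 22)/6 = 72/6 = 12
te_B = (4 + 4·5 + 12)/6 = 36/6 = 6
te_C = (7 + 4·10 + 13)/6 = 60/6 = 10
te_D = (11 + 4·14 + 23)/6 = 90/6 = 15
te_E = (4 + 4·6 + 14)/6 = 42/6 = 7
te_F = (8 + 4·13 + 30)/6 = 90/6 = 15
te_G = (1 + 4·2 + 3)/6 = 12/6 = 2
te_H = (1 + 4·3 + 17)/6 = 30/6 = 5
te_I = (9 + 4·13 + 17)/6 = 78/6 = 13

Forward pass:
ES_A = 0; EF_A = 12
ES_B = 12; EF_B = 12+6 = 18
ES_C = 12; EF_C = 12+10 = 22
ES_D = 12; EF_D = 12+15 = 27
ES_E = 18; EF_E = 18+7 = 25
ES_F = max(EF_B=18, EF_C=22) = 22; EF_F = 22+15 = 37
ES_G = max(EF_A=12, EF_E=25) = 25; EF_G = 25+2 = 27
ES_H = 18; EF_H = 18+5 = 23
ES_I = max(EF_D=27, EF_F=37, EF_G=27, EF_H=23) = 37; EF_I = 37+13 = 50
Expected project duration μ = 50 days. Critical path: A → C → F → I.

Backward pass:
LF_I = 50; LS_I = 50−13 = 37
LF_H = LS_I = 37; LS_H = 37−5 = 32
LF_G = LS_I = 37; LS_G = 37−2 = 35
LF_F = LS_I = 37; LS_F = 37−15 = 22
LF_E = LS_G = 35; LS_E = 35−7 = 28
LF_D = LS_I = 37; LS_D = 37−15 = 22
LF_C = LS_F = 22; LS_C = 22−10 = 12
LF_B = min(LS_E=28, LS_F=22, LS_H=32) = 22; LS_B = 22−6 = 16
LF_A = min(LS_B=16, LS_C=12, LS_D=22, LS_G=35) = 12; LS_A = 12−12 = 0
Slack_E = LS_E − ES_E = 28 − 18 = 10

10 days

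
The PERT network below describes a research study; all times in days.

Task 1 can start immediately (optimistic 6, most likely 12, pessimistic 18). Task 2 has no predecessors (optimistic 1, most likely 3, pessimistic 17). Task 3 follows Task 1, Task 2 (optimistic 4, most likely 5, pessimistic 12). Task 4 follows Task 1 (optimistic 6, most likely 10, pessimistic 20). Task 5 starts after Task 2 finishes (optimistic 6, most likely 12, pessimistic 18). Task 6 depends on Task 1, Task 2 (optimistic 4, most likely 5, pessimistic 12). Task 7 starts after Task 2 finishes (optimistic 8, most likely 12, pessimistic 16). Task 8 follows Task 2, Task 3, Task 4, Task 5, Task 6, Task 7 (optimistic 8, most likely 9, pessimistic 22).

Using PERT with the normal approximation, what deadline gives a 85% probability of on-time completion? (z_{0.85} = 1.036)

38.0 days

te_Task 1 = (6 + 4·12 + 18)/6 = 72/6 = 12; σ²_Task 1 = ((18−6)/6)² = 4.000
te_Task 2 = (1 + 4·3 + 17)/6 = 30/6 = 5; σ²_Task 2 = ((17−1)/6)² = 7.111
te_Task 3 = (4 + 4·5 + 12)/6 = 36/6 = 6; σ²_Task 3 = ((12−4)/6)² = 1.778
te_Task 4 = (6 + 4·10 + 20)/6 = 66/6 = 11; σ²_Task 4 = ((20−6)/6)² = 5.444
te_Task 5 = (6 + 4·12 + 18)/6 = 72/6 = 12; σ²_Task 5 = ((18−6)/6)² = 4.000
te_Task 6 = (4 + 4·5 + 12)/6 = 36/6 = 6; σ²_Task 6 = ((12−4)/6)² = 1.778
te_Task 7 = (8 + 4·12 + 16)/6 = 72/6 = 12; σ²_Task 7 = ((16−8)/6)² = 1.778
te_Task 8 = (8 + 4·9 + 22)/6 = 66/6 = 11; σ²_Task 8 = ((22−8)/6)² = 5.444

Forward pass:
ES_Task 1 = 0; EF_Task 1 = 12
ES_Task 2 = 0; EF_Task 2 = 5
ES_Task 3 = max(EF_Task 1=12, EF_Task 2=5) = 12; EF_Task 3 = 12+6 = 18
ES_Task 4 = 12; EF_Task 4 = 12+11 = 23
ES_Task 5 = 5; EF_Task 5 = 5+12 = 17
ES_Task 6 = max(EF_Task 1=12, EF_Task 2=5) = 12; EF_Task 6 = 12+6 = 18
ES_Task 7 = 5; EF_Task 7 = 5+12 = 17
ES_Task 8 = max(EF_Task 2=5, EF_Task 3=18, EF_Task 4=23, EF_Task 5=17, EF_Task 6=18, EF_Task 7=17) = 23; EF_Task 8 = 23+11 = 34
Expected project duration μ = 34 days. Critical path: Task 1 → Task 4 → Task 8.

Variance along critical path = 4.000 + 5.444 + 5.444 = 14.889; σ = 3.859 days.
D = μ + z·σ = 34 + 1.036·3.859 = 38.0 days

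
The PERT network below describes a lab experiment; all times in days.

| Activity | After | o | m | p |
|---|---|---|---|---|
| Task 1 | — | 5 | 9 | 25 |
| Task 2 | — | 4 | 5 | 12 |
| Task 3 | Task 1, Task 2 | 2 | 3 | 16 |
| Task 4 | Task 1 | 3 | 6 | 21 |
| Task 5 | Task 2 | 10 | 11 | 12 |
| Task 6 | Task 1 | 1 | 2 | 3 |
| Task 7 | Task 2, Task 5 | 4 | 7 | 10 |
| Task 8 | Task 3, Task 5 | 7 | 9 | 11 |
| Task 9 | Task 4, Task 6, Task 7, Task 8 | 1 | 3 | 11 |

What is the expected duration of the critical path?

30 days

te_Task 1 = (5 + 4·9 + 25)/6 = 66/6 = 11
te_Task 2 = (4 + 4·5 + 12)/6 = 36/6 = 6
te_Task 3 = (2 + 4·3 + 16)/6 = 30/6 = 5
te_Task 4 = (3 + 4·6 + 21)/6 = 48/6 = 8
te_Task 5 = (10 + 4·11 + 12)/6 = 66/6 = 11
te_Task 6 = (1 + 4·2 + 3)/6 = 12/6 = 2
te_Task 7 = (4 + 4·7 + 10)/6 = 42/6 = 7
te_Task 8 = (7 + 4·9 + 11)/6 = 54/6 = 9
te_Task 9 = (1 + 4·3 + 11)/6 = 24/6 = 4

Forward pass:
ES_Task 1 = 0; EF_Task 1 = 11
ES_Task 2 = 0; EF_Task 2 = 6
ES_Task 3 = max(EF_Task 1=11, EF_Task 2=6) = 11; EF_Task 3 = 11+5 = 16
ES_Task 4 = 11; EF_Task 4 = 11+8 = 19
ES_Task 5 = 6; EF_Task 5 = 6+11 = 17
ES_Task 6 = 11; EF_Task 6 = 11+2 = 13
ES_Task 7 = max(EF_Task 2=6, EF_Task 5=17) = 17; EF_Task 7 = 17+7 = 24
ES_Task 8 = max(EF_Task 3=16, EF_Task 5=17) = 17; EF_Task 8 = 17+9 = 26
ES_Task 9 = max(EF_Task 4=19, EF_Task 6=13, EF_Task 7=24, EF_Task 8=26) = 26; EF_Task 9 = 26+4 = 30
Expected project duration μ = 30 days. Critical path: Task 2 → Task 5 → Task 8 → Task 9.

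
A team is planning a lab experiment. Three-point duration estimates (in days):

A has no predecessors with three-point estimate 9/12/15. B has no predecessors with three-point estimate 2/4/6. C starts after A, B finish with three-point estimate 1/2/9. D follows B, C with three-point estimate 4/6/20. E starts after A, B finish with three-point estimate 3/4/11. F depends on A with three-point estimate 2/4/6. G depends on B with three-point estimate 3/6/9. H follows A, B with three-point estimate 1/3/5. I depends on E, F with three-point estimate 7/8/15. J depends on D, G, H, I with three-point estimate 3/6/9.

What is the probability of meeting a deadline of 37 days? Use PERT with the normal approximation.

te_A = (9 + 4·12 + 15)/6 = 72/6 = 12; σ²_A = ((15−9)/6)² = 1.000
te_B = (2 + 4·4 + 6)/6 = 24/6 = 4; σ²_B = ((6−2)/6)² = 0.444
te_C = (1 + 4·2 + 9)/6 = 18/6 = 3; σ²_C = ((9−1)/6)² = 1.778
te_D = (4 + 4·6 + 20)/6 = 48/6 = 8; σ²_D = ((20−4)/6)² = 7.111
te_E = (3 + 4·4 + 11)/6 = 30/6 = 5; σ²_E = ((11−3)/6)² = 1.778
te_F = (2 + 4·4 + 6)/6 = 24/6 = 4; σ²_F = ((6−2)/6)² = 0.444
te_G = (3 + 4·6 + 9)/6 = 36/6 = 6; σ²_G = ((9−3)/6)² = 1.000
te_H = (1 + 4·3 + 5)/6 = 18/6 = 3; σ²_H = ((5−1)/6)² = 0.444
te_I = (7 + 4·8 + 15)/6 = 54/6 = 9; σ²_I = ((15−7)/6)² = 1.778
te_J = (3 + 4·6 + 9)/6 = 36/6 = 6; σ²_J = ((9−3)/6)² = 1.000

Forward pass:
ES_A = 0; EF_A = 12
ES_B = 0; EF_B = 4
ES_C = max(EF_A=12, EF_B=4) = 12; EF_C = 12+3 = 15
ES_D = max(EF_B=4, EF_C=15) = 15; EF_D = 15+8 = 23
ES_E = max(EF_A=12, EF_B=4) = 12; EF_E = 12+5 = 17
ES_F = 12; EF_F = 12+4 = 16
ES_G = 4; EF_G = 4+6 = 10
ES_H = max(EF_A=12, EF_B=4) = 12; EF_H = 12+3 = 15
ES_I = max(EF_E=17, EF_F=16) = 17; EF_I = 17+9 = 26
ES_J = max(EF_D=23, EF_G=10, EF_H=15, EF_I=26) = 26; EF_J = 26+6 = 32
Expected project duration μ = 32 days. Critical path: A → E → I → J.

Variance along critical path = 1.000 + 1.778 + 1.778 + 1.000 = 5.556; σ = √5.556 = 2.357 days.
Z = (37 − 32) / 2.357 = 2.121
P(T ≤ 37) = Φ(2.121) ≈ 0.983

0.983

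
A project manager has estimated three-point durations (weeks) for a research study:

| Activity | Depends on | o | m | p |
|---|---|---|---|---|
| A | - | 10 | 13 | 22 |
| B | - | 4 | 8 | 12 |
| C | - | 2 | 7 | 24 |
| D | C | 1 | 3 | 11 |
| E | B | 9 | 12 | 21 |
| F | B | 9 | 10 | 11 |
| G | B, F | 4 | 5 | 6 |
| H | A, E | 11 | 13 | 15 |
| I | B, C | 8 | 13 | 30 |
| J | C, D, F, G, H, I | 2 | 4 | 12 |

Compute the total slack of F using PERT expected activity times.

te_A = (10 + 4·13 + 22)/6 = 84/6 = 14
te_B = (4 + 4·8 + 12)/6 = 48/6 = 8
te_C = (2 + 4·7 + 24)/6 = 54/6 = 9
te_D = (1 + 4·3 + 11)/6 = 24/6 = 4
te_E = (9 + 4·12 + 21)/6 = 78/6 = 13
te_F = (9 + 4·10 + 11)/6 = 60/6 = 10
te_G = (4 + 4·5 + 6)/6 = 30/6 = 5
te_H = (11 + 4·13 + 15)/6 = 78/6 = 13
te_I = (8 + 4·13 + 30)/6 = 90/6 = 15
te_J = (2 + 4·4 + 12)/6 = 30/6 = 5

Forward pass:
ES_A = 0; EF_A = 14
ES_B = 0; EF_B = 8
ES_C = 0; EF_C = 9
ES_D = 9; EF_D = 9+4 = 13
ES_E = 8; EF_E = 8+13 = 21
ES_F = 8; EF_F = 8+10 = 18
ES_G = max(EF_B=8, EF_F=18) = 18; EF_G = 18+5 = 23
ES_H = max(EF_A=14, EF_E=21) = 21; EF_H = 21+13 = 34
ES_I = max(EF_B=8, EF_C=9) = 9; EF_I = 9+15 = 24
ES_J = max(EF_C=9, EF_D=13, EF_F=18, EF_G=23, EF_H=34, EF_I=24) = 34; EF_J = 34+5 = 39
Expected project duration μ = 39 weeks. Critical path: B → E → H → J.

Backward pass:
LF_J = 39; LS_J = 39−5 = 34
LF_I = LS_J = 34; LS_I = 34−15 = 19
LF_H = LS_J = 34; LS_H = 34−13 = 21
LF_G = LS_J = 34; LS_G = 34−5 = 29
LF_F = min(LS_G=29, LS_J=34) = 29; LS_F = 29−10 = 19
LF_E = LS_H = 21; LS_E = 21−13 = 8
LF_D = LS_J = 34; LS_D = 34−4 = 30
LF_C = min(LS_D=30, LS_I=19, LS_J=34) = 19; LS_C = 19−9 = 10
LF_B = min(LS_E=8, LS_F=19, LS_G=29, LS_I=19) = 8; LS_B = 8−8 = 0
LF_A = LS_H = 21; LS_A = 21−14 = 7
Slack_F = LS_F − ES_F = 19 − 8 = 11

11 weeks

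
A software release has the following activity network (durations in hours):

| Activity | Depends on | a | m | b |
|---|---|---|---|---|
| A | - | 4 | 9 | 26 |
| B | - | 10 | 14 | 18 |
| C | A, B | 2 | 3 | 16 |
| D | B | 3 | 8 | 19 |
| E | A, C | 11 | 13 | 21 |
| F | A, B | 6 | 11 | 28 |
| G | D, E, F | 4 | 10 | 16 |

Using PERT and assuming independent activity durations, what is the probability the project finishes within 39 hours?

te_A = (4 + 4·9 + 26)/6 = 66/6 = 11; σ²_A = ((26−4)/6)² = 13.444
te_B = (10 + 4·14 + 18)/6 = 84/6 = 14; σ²_B = ((18−10)/6)² = 1.778
te_C = (2 + 4·3 + 16)/6 = 30/6 = 5; σ²_C = ((16−2)/6)² = 5.444
te_D = (3 + 4·8 + 19)/6 = 54/6 = 9; σ²_D = ((19−3)/6)² = 7.111
te_E = (11 + 4·13 + 21)/6 = 84/6 = 14; σ²_E = ((21−11)/6)² = 2.778
te_F = (6 + 4·11 + 28)/6 = 78/6 = 13; σ²_F = ((28−6)/6)² = 13.444
te_G = (4 + 4·10 + 16)/6 = 60/6 = 10; σ²_G = ((16−4)/6)² = 4.000

Forward pass:
ES_A = 0; EF_A = 11
ES_B = 0; EF_B = 14
ES_C = max(EF_A=11, EF_B=14) = 14; EF_C = 14+5 = 19
ES_D = 14; EF_D = 14+9 = 23
ES_E = max(EF_A=11, EF_C=19) = 19; EF_E = 19+14 = 33
ES_F = max(EF_A=11, EF_B=14) = 14; EF_F = 14+13 = 27
ES_G = max(EF_D=23, EF_E=33, EF_F=27) = 33; EF_G = 33+10 = 43
Expected project duration μ = 43 hours. Critical path: B → C → E → G.

Variance along critical path = 1.778 + 5.444 + 2.778 + 4.000 = 14.000; σ = √14.000 = 3.742 hours.
Z = (39 − 43) / 3.742 = -1.069
P(T ≤ 39) = Φ(-1.069) ≈ 0.143

0.143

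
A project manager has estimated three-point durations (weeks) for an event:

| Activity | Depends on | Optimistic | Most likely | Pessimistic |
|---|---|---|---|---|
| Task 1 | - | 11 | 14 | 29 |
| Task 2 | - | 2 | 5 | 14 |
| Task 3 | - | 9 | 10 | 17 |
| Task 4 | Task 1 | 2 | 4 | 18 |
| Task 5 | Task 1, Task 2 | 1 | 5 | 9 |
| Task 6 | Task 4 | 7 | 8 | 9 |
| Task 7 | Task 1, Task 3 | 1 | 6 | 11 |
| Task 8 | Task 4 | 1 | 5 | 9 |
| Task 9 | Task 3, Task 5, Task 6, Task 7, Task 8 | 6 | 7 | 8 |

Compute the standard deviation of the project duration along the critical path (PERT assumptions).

te_Task 1 = (11 + 4·14 + 29)/6 = 96/6 = 16; σ²_Task 1 = ((29−11)/6)² = 9.000
te_Task 2 = (2 + 4·5 + 14)/6 = 36/6 = 6; σ²_Task 2 = ((14−2)/6)² = 4.000
te_Task 3 = (9 + 4·10 + 17)/6 = 66/6 = 11; σ²_Task 3 = ((17−9)/6)² = 1.778
te_Task 4 = (2 + 4·4 + 18)/6 = 36/6 = 6; σ²_Task 4 = ((18−2)/6)² = 7.111
te_Task 5 = (1 + 4·5 + 9)/6 = 30/6 = 5; σ²_Task 5 = ((9−1)/6)² = 1.778
te_Task 6 = (7 + 4·8 + 9)/6 = 48/6 = 8; σ²_Task 6 = ((9−7)/6)² = 0.111
te_Task 7 = (1 + 4·6 + 11)/6 = 36/6 = 6; σ²_Task 7 = ((11−1)/6)² = 2.778
te_Task 8 = (1 + 4·5 + 9)/6 = 30/6 = 5; σ²_Task 8 = ((9−1)/6)² = 1.778
te_Task 9 = (6 + 4·7 + 8)/6 = 42/6 = 7; σ²_Task 9 = ((8−6)/6)² = 0.111

Forward pass:
ES_Task 1 = 0; EF_Task 1 = 16
ES_Task 2 = 0; EF_Task 2 = 6
ES_Task 3 = 0; EF_Task 3 = 11
ES_Task 4 = 16; EF_Task 4 = 16+6 = 22
ES_Task 5 = max(EF_Task 1=16, EF_Task 2=6) = 16; EF_Task 5 = 16+5 = 21
ES_Task 6 = 22; EF_Task 6 = 22+8 = 30
ES_Task 7 = max(EF_Task 1=16, EF_Task 3=11) = 16; EF_Task 7 = 16+6 = 22
ES_Task 8 = 22; EF_Task 8 = 22+5 = 27
ES_Task 9 = max(EF_Task 3=11, EF_Task 5=21, EF_Task 6=30, EF_Task 7=22, EF_Task 8=27) = 30; EF_Task 9 = 30+7 = 37
Expected project duration μ = 37 weeks. Critical path: Task 1 → Task 4 → Task 6 → Task 9.

Variance along critical path = 9.000 + 7.111 + 0.111 + 0.111 = 16.333
σ = √16.333 = 4.041 weeks

4.04 weeks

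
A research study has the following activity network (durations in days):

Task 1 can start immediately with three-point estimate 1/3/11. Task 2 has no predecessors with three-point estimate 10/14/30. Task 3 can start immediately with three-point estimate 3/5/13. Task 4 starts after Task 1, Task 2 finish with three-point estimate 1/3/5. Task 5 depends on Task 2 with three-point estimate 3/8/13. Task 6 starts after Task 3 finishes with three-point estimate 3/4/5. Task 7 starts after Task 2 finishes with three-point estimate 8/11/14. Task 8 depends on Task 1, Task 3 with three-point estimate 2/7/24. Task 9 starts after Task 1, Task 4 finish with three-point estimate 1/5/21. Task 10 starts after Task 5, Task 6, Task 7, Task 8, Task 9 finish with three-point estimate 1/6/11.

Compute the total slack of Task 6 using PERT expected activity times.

17 days

te_Task 1 = (1 + 4·3 + 11)/6 = 24/6 = 4
te_Task 2 = (10 + 4·14 + 30)/6 = 96/6 = 16
te_Task 3 = (3 + 4·5 + 13)/6 = 36/6 = 6
te_Task 4 = (1 + 4·3 + 5)/6 = 18/6 = 3
te_Task 5 = (3 + 4·8 + 13)/6 = 48/6 = 8
te_Task 6 = (3 + 4·4 + 5)/6 = 24/6 = 4
te_Task 7 = (8 + 4·11 + 14)/6 = 66/6 = 11
te_Task 8 = (2 + 4·7 + 24)/6 = 54/6 = 9
te_Task 9 = (1 + 4·5 + 21)/6 = 42/6 = 7
te_Task 10 = (1 + 4·6 + 11)/6 = 36/6 = 6

Forward pass:
ES_Task 1 = 0; EF_Task 1 = 4
ES_Task 2 = 0; EF_Task 2 = 16
ES_Task 3 = 0; EF_Task 3 = 6
ES_Task 4 = max(EF_Task 1=4, EF_Task 2=16) = 16; EF_Task 4 = 16+3 = 19
ES_Task 5 = 16; EF_Task 5 = 16+8 = 24
ES_Task 6 = 6; EF_Task 6 = 6+4 = 10
ES_Task 7 = 16; EF_Task 7 = 16+11 = 27
ES_Task 8 = max(EF_Task 1=4, EF_Task 3=6) = 6; EF_Task 8 = 6+9 = 15
ES_Task 9 = max(EF_Task 1=4, EF_Task 4=19) = 19; EF_Task 9 = 19+7 = 26
ES_Task 10 = max(EF_Task 5=24, EF_Task 6=10, EF_Task 7=27, EF_Task 8=15, EF_Task 9=26) = 27; EF_Task 10 = 27+6 = 33
Expected project duration μ = 33 days. Critical path: Task 2 → Task 7 → Task 10.

Backward pass:
LF_Task 10 = 33; LS_Task 10 = 33−6 = 27
LF_Task 9 = LS_Task 10 = 27; LS_Task 9 = 27−7 = 20
LF_Task 8 = LS_Task 10 = 27; LS_Task 8 = 27−9 = 18
LF_Task 7 = LS_Task 10 = 27; LS_Task 7 = 27−11 = 16
LF_Task 6 = LS_Task 10 = 27; LS_Task 6 = 27−4 = 23
LF_Task 5 = LS_Task 10 = 27; LS_Task 5 = 27−8 = 19
LF_Task 4 = LS_Task 9 = 20; LS_Task 4 = 20−3 = 17
LF_Task 3 = min(LS_Task 6=23, LS_Task 8=18) = 18; LS_Task 3 = 18−6 = 12
LF_Task 2 = min(LS_Task 4=17, LS_Task 5=19, LS_Task 7=16) = 16; LS_Task 2 = 16−16 = 0
LF_Task 1 = min(LS_Task 4=17, LS_Task 8=18, LS_Task 9=20) = 17; LS_Task 1 = 17−4 = 13
Slack_Task 6 = LS_Task 6 − ES_Task 6 = 23 − 6 = 17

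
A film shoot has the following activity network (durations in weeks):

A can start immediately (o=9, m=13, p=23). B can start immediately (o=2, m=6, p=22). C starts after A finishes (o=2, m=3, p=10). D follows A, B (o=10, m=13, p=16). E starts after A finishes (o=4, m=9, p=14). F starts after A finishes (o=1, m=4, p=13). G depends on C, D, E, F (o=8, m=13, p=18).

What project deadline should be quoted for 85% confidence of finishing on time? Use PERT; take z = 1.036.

te_A = (9 + 4·13 + 23)/6 = 84/6 = 14; σ²_A = ((23−9)/6)² = 5.444
te_B = (2 + 4·6 + 22)/6 = 48/6 = 8; σ²_B = ((22−2)/6)² = 11.111
te_C = (2 + 4·3 + 10)/6 = 24/6 = 4; σ²_C = ((10−2)/6)² = 1.778
te_D = (10 + 4·13 + 16)/6 = 78/6 = 13; σ²_D = ((16−10)/6)² = 1.000
te_E = (4 + 4·9 + 14)/6 = 54/6 = 9; σ²_E = ((14−4)/6)² = 2.778
te_F = (1 + 4·4 + 13)/6 = 30/6 = 5; σ²_F = ((13−1)/6)² = 4.000
te_G = (8 + 4·13 + 18)/6 = 78/6 = 13; σ²_G = ((18−8)/6)² = 2.778

Forward pass:
ES_A = 0; EF_A = 14
ES_B = 0; EF_B = 8
ES_C = 14; EF_C = 14+4 = 18
ES_D = max(EF_A=14, EF_B=8) = 14; EF_D = 14+13 = 27
ES_E = 14; EF_E = 14+9 = 23
ES_F = 14; EF_F = 14+5 = 19
ES_G = max(EF_C=18, EF_D=27, EF_E=23, EF_F=19) = 27; EF_G = 27+13 = 40
Expected project duration μ = 40 weeks. Critical path: A → D → G.

Variance along critical path = 5.444 + 1.000 + 2.778 = 9.222; σ = 3.037 weeks.
D = μ + z·σ = 40 + 1.036·3.037 = 43.1 weeks

43.1 weeks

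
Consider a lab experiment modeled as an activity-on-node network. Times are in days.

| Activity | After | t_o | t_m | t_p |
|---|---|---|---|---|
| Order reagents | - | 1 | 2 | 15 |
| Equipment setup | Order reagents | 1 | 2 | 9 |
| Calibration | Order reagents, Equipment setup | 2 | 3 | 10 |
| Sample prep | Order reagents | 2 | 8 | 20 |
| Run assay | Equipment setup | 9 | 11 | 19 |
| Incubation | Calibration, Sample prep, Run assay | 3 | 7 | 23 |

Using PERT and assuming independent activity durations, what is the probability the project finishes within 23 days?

0.138

te_Order reagents = (1 + 4·2 + 15)/6 = 24/6 = 4; σ²_Order reagents = ((15−1)/6)² = 5.444
te_Equipment setup = (1 + 4·2 + 9)/6 = 18/6 = 3; σ²_Equipment setup = ((9−1)/6)² = 1.778
te_Calibration = (2 + 4·3 + 10)/6 = 24/6 = 4; σ²_Calibration = ((10−2)/6)² = 1.778
te_Sample prep = (2 + 4·8 + 20)/6 = 54/6 = 9; σ²_Sample prep = ((20−2)/6)² = 9.000
te_Run assay = (9 + 4·11 + 19)/6 = 72/6 = 12; σ²_Run assay = ((19−9)/6)² = 2.778
te_Incubation = (3 + 4·7 + 23)/6 = 54/6 = 9; σ²_Incubation = ((23−3)/6)² = 11.111

Forward pass:
ES_Order reagents = 0; EF_Order reagents = 4
ES_Equipment setup = 4; EF_Equipment setup = 4+3 = 7
ES_Calibration = max(EF_Order reagents=4, EF_Equipment setup=7) = 7; EF_Calibration = 7+4 = 11
ES_Sample prep = 4; EF_Sample prep = 4+9 = 13
ES_Run assay = 7; EF_Run assay = 7+12 = 19
ES_Incubation = max(EF_Calibration=11, EF_Sample prep=13, EF_Run assay=19) = 19; EF_Incubation = 19+9 = 28
Expected project duration μ = 28 days. Critical path: Order reagents → Equipment setup → Run assay → Incubation.

Variance along critical path = 5.444 + 1.778 + 2.778 + 11.111 = 21.111; σ = √21.111 = 4.595 days.
Z = (23 − 28) / 4.595 = -1.088
P(T ≤ 23) = Φ(-1.088) ≈ 0.138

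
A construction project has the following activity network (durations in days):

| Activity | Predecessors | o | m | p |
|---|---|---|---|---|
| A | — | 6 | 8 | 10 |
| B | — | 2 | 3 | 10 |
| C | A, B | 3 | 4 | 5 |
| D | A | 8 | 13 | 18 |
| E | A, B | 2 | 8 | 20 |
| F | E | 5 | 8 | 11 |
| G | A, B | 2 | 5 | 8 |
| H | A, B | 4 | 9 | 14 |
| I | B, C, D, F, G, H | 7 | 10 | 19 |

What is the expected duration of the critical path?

te_A = (6 + 4·8 + 10)/6 = 48/6 = 8
te_B = (2 + 4·3 + 10)/6 = 24/6 = 4
te_C = (3 + 4·4 + 5)/6 = 24/6 = 4
te_D = (8 + 4·13 + 18)/6 = 78/6 = 13
te_E = (2 + 4·8 + 20)/6 = 54/6 = 9
te_F = (5 + 4·8 + 11)/6 = 48/6 = 8
te_G = (2 + 4·5 + 8)/6 = 30/6 = 5
te_H = (4 + 4·9 + 14)/6 = 54/6 = 9
te_I = (7 + 4·10 + 19)/6 = 66/6 = 11

Forward pass:
ES_A = 0; EF_A = 8
ES_B = 0; EF_B = 4
ES_C = max(EF_A=8, EF_B=4) = 8; EF_C = 8+4 = 12
ES_D = 8; EF_D = 8+13 = 21
ES_E = max(EF_A=8, EF_B=4) = 8; EF_E = 8+9 = 17
ES_F = 17; EF_F = 17+8 = 25
ES_G = max(EF_A=8, EF_B=4) = 8; EF_G = 8+5 = 13
ES_H = max(EF_A=8, EF_B=4) = 8; EF_H = 8+9 = 17
ES_I = max(EF_B=4, EF_C=12, EF_D=21, EF_F=25, EF_G=13, EF_H=17) = 25; EF_I = 25+11 = 36
Expected project duration μ = 36 days. Critical path: A → E → F → I.

36 days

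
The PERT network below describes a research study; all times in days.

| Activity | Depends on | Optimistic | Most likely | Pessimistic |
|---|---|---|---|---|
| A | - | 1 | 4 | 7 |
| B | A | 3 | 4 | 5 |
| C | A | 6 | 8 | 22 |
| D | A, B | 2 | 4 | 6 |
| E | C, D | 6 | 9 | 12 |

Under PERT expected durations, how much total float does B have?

te_A = (1 + 4·4 + 7)/6 = 24/6 = 4
te_B = (3 + 4·4 + 5)/6 = 24/6 = 4
te_C = (6 + 4·8 + 22)/6 = 60/6 = 10
te_D = (2 + 4·4 + 6)/6 = 24/6 = 4
te_E = (6 + 4·9 + 12)/6 = 54/6 = 9

Forward pass:
ES_A = 0; EF_A = 4
ES_B = 4; EF_B = 4+4 = 8
ES_C = 4; EF_C = 4+10 = 14
ES_D = max(EF_A=4, EF_B=8) = 8; EF_D = 8+4 = 12
ES_E = max(EF_C=14, EF_D=12) = 14; EF_E = 14+9 = 23
Expected project duration μ = 23 days. Critical path: A → C → E.

Backward pass:
LF_E = 23; LS_E = 23−9 = 14
LF_D = LS_E = 14; LS_D = 14−4 = 10
LF_C = LS_E = 14; LS_C = 14−10 = 4
LF_B = LS_D = 10; LS_B = 10−4 = 6
LF_A = min(LS_B=6, LS_C=4, LS_D=10) = 4; LS_A = 4−4 = 0
Slack_B = LS_B − ES_B = 6 − 4 = 2

2 days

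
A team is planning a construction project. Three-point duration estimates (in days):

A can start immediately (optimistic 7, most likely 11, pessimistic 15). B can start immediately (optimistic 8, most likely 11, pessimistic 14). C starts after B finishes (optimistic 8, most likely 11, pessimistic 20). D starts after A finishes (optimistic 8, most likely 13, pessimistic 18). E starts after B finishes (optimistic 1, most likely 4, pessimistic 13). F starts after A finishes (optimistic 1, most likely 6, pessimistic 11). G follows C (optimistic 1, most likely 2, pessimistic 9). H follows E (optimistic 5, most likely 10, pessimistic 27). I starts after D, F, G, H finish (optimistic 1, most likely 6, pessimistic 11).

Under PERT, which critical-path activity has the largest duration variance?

H

te_A = (7 + 4·11 + 15)/6 = 66/6 = 11; σ²_A = ((15−7)/6)² = 1.778
te_B = (8 + 4·11 + 14)/6 = 66/6 = 11; σ²_B = ((14−8)/6)² = 1.000
te_C = (8 + 4·11 + 20)/6 = 72/6 = 12; σ²_C = ((20−8)/6)² = 4.000
te_D = (8 + 4·13 + 18)/6 = 78/6 = 13; σ²_D = ((18−8)/6)² = 2.778
te_E = (1 + 4·4 + 13)/6 = 30/6 = 5; σ²_E = ((13−1)/6)² = 4.000
te_F = (1 + 4·6 + 11)/6 = 36/6 = 6; σ²_F = ((11−1)/6)² = 2.778
te_G = (1 + 4·2 + 9)/6 = 18/6 = 3; σ²_G = ((9−1)/6)² = 1.778
te_H = (5 + 4·10 + 27)/6 = 72/6 = 12; σ²_H = ((27−5)/6)² = 13.444
te_I = (1 + 4·6 + 11)/6 = 36/6 = 6; σ²_I = ((11−1)/6)² = 2.778

Forward pass:
ES_A = 0; EF_A = 11
ES_B = 0; EF_B = 11
ES_C = 11; EF_C = 11+12 = 23
ES_D = 11; EF_D = 11+13 = 24
ES_E = 11; EF_E = 11+5 = 16
ES_F = 11; EF_F = 11+6 = 17
ES_G = 23; EF_G = 23+3 = 26
ES_H = 16; EF_H = 16+12 = 28
ES_I = max(EF_D=24, EF_F=17, EF_G=26, EF_H=28) = 28; EF_I = 28+6 = 34
Expected project duration μ = 34 days. Critical path: B → E → H → I.

Variances on critical path: σ²_B=1.000, σ²_E=4.000, σ²_H=13.444, σ²_I=2.778.
Largest is σ²_H = 13.444.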